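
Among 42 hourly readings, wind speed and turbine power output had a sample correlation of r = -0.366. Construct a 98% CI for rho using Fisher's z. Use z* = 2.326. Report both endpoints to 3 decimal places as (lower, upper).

Fisher z: z_r = atanh(r) = ½·ln((1+(-0.366))/(1−(-0.366))) = -0.383797
SE(z) = 1/√(n−3) = 1/√39 = 0.160128
98% ⇒ z* = 2.326; margin = 2.326·0.160128 = 0.372458
CI on z-scale: (-0.756255, -0.011339)
Back-transform: tanh(-0.756255) = -0.638866, tanh(-0.011339) = -0.011339

(-0.639, -0.011)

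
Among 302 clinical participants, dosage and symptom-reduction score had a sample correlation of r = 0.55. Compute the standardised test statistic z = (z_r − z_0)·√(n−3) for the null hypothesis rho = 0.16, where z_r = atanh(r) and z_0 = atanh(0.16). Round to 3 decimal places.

7.902

Fisher z: atanh(0.55) = 0.618381, atanh(0.16) = 0.161387
z = (z_r − z_0)·√(n−3) = (0.618381 − 0.161387)·√299 = 0.456994 · 17.291616 = 7.902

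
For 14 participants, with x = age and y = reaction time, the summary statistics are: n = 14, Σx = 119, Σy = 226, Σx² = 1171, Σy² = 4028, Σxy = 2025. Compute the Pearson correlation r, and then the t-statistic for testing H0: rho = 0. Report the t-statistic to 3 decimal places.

1.615

S_xy = nΣxy − ΣxΣy = 14·2025 − 119·226 = 28350 − 26894 = 1456
S_xx = nΣx² − (Σx)² = 14·1171 − 119² = 16394 − 14161 = 2233
S_yy = nΣy² − (Σy)² = 14·4028 − 226² = 56392 − 51076 = 5316
r = S_xy / √(S_xx·S_yy) = 1456 / √(2233·5316) = 1456 / √11870628 = 1456 / 3445.3778 = 0.4226
t = r·√(n−2)/√(1−r²) = 0.4226·√12 / √(1−0.178591) = 1.463929 / 0.906316 = 1.615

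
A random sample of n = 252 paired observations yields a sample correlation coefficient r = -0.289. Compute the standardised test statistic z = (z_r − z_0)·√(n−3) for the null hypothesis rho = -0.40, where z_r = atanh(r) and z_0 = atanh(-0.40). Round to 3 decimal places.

z_r = atanh(-0.289) = -0.297475,  z_0 = atanh(-0.40) = -0.423649
SE = 1/√(n−3) = 1/√249 = 0.063372
z = (z_r − z_0)/SE = (-0.297475 − (-0.423649)) / 0.063372 = 0.126174 / 0.063372 = 1.991

1.991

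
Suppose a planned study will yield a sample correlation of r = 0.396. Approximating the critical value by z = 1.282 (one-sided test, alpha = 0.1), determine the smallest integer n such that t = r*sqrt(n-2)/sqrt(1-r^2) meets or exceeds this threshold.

11

Need r·√(n−2)/√(1−r²) ≥ 1.282
√(n−2) ≥ 1.282·√(1−0.156816) / 0.396 = 1.282·0.918251 / 0.396 = 2.9727
n−2 ≥ 8.8369  ⇒  n ≥ 10.8369
Smallest integer n = 11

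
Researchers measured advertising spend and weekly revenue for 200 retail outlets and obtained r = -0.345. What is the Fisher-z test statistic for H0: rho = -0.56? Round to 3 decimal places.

z_r = atanh(-0.345) = -0.359757,  z_0 = atanh(-0.56) = -0.632833
SE = 1/√(n−3) = 1/√197 = 0.071247
z = (z_r − z_0)/SE = (-0.359757 − (-0.632833)) / 0.071247 = 0.273076 / 0.071247 = 3.833

3.833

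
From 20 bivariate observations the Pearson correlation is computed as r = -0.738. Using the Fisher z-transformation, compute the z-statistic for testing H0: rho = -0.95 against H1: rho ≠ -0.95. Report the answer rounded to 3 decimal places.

z_r = atanh(-0.738) = -0.946073,  z_0 = atanh(-0.95) = -1.831781
SE = 1/√(n−3) = 1/√17 = 0.242536
z = (z_r − z_0)/SE = (-0.946073 − (-1.831781)) / 0.242536 = 0.885708 / 0.242536 = 3.652

3.652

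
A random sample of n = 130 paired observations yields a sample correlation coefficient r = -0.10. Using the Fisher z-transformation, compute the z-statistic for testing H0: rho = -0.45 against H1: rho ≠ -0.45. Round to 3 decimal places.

z_r = atanh(-0.10) = -0.100335,  z_0 = atanh(-0.45) = -0.484700
SE = 1/√(n−3) = 1/√127 = 0.088736
z = (z_r − z_0)/SE = (-0.100335 − (-0.484700)) / 0.088736 = 0.384365 / 0.088736 = 4.332

4.332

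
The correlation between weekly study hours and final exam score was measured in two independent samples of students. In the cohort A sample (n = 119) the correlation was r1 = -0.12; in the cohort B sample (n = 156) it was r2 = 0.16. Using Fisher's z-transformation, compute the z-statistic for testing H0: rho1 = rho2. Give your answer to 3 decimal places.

-2.290

z1 = atanh(-0.12) = -0.120581,  z2 = atanh(0.16) = 0.161387
SE = √(1/(n1−3) + 1/(n2−3)) = √(1/116 + 1/153) = √(0.0086207 + 0.0065359) = √0.0151566 = 0.123112
z = (z1 − z2)/SE = (-0.120581 − 0.161387) / 0.123112 = -0.281968 / 0.123112 = -2.290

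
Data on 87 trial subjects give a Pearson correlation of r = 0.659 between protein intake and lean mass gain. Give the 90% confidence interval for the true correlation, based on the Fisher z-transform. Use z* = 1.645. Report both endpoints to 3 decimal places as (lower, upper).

(0.545, 0.749)

z_r = atanh(0.659) = 0.791044;  SE = 1/√(n−3) = 1/√84 = 0.109109
z-limits: 0.791044 ± 1.645·0.109109 = 0.791044 ± 0.179484 = [0.611560, 0.970528]
ρ-limits: (tanh 0.611560, tanh 0.970528) = (0.545, 0.749)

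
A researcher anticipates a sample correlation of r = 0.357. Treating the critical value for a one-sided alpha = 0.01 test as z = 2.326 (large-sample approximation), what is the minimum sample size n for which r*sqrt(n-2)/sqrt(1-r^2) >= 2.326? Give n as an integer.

r√(n−2)/√(1−r²) ≥ 2.326  ⇔  n−2 ≥ (2.326)²·(1−r²)/r²
(1−r²)/r² = (1−0.127449)/0.127449 = 6.8463
n ≥ 2 + 5.410276·6.8463 = 2 + 37.0404 = 39.0404
⌈39.0404⌉ = 40

40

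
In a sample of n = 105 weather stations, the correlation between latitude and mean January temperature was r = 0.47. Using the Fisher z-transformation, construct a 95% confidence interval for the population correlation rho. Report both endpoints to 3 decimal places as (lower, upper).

(0.306, 0.607)

Fisher z: z_r = atanh(r) = ½·ln((1+0.47)/(1−0.47)) = 0.510070
SE(z) = 1/√(n−3) = 1/√102 = 0.099015
95% ⇒ z* = 1.960; margin = 1.960·0.099015 = 0.194069
CI on z-scale: (0.316001, 0.704139)
Back-transform: tanh(0.316001) = 0.305887, tanh(0.704139) = 0.606988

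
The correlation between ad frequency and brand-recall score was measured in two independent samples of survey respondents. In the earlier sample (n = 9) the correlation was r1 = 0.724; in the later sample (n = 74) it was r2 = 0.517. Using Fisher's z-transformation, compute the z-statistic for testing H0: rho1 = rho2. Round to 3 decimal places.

Fisher z-transforms: z1 = atanh(0.724) = 0.916001, z2 = atanh(0.517) = 0.572237; difference d = 0.343764
Var(d) = 1/6 + 1/71 = 0.1666667 + 0.0140845 = 0.1807512
z = d/√Var(d) = 0.343764 / √0.1807512 = 0.343764 / 0.425148 = 0.809

0.809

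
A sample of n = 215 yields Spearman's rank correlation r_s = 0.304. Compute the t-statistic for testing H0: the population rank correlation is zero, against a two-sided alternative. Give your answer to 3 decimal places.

4.657

1 − r_s² = 1 − 0.092416 = 0.907584;  √(1−r_s²) = 0.952672
√(n−2) = √213 = 14.594520
t = r_s·√(n−2)/√(1−r_s²) = 0.304 · 14.594520 / 0.952672 = 4.657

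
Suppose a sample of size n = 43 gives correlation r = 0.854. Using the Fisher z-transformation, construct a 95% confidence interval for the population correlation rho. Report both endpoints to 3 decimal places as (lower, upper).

(0.745, 0.919)

Fisher z: z_r = atanh(r) = ½·ln((1+0.854)/(1−0.854)) = 1.270747
SE(z) = 1/√(n−3) = 1/√40 = 0.158114
95% ⇒ z* = 1.960; margin = 1.960·0.158114 = 0.309903
CI on z-scale: (0.960844, 1.580650)
Back-transform: tanh(0.960844) = 0.744653, tanh(1.580650) = 0.918703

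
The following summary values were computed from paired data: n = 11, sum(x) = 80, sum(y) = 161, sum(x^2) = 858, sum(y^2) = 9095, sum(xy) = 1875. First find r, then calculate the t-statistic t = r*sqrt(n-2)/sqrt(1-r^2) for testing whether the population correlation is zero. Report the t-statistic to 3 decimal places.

1.808

S_xy = nΣxy − ΣxΣy = 11·1875 − 80·161 = 20625 − 12880 = 7745
S_xx = nΣx² − (Σx)² = 11·858 − 80² = 9438 − 6400 = 3038
S_yy = nΣy² − (Σy)² = 11·9095 − 161² = 100045 − 25921 = 74124
r = S_xy / √(S_xx·S_yy) = 7745 / √(3038·74124) = 7745 / √225188712 = 7745 / 15006.2891 = 0.5161
t = r·√(n−2)/√(1−r²) = 0.5161·√9 / √(1−0.266359) = 1.548300 / 0.856528 = 1.808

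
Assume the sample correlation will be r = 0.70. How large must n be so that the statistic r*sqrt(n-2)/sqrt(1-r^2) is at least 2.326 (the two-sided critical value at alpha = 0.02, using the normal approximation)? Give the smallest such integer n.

Need r·√(n−2)/√(1−r²) ≥ 2.326
√(n−2) ≥ 2.326·√(1−0.4900) / 0.70 = 2.326·0.714143 / 0.70 = 2.3730
n−2 ≥ 5.6311  ⇒  n ≥ 7.6311
Smallest integer n = 8

8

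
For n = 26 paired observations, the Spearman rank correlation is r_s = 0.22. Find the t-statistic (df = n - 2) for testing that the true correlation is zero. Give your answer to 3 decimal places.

1.105

t = r_s·√(n−2) / √(1−r_s²) with r_s = 0.22, n = 26
  = 0.22·√24 / √(1 − 0.0484)
  = 0.22·4.898979 / 0.975500
  = 1.077775 / 0.975500 = 1.105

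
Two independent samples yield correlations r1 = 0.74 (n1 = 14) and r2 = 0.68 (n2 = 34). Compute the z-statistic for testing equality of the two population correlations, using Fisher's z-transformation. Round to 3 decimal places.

0.346

z1 = atanh(0.74) = 0.950479,  z2 = atanh(0.68) = 0.829114
SE = √(1/(n1−3) + 1/(n2−3)) = √(1/11 + 1/31) = √(0.0909091 + 0.0322581) = √0.1231672 = 0.350952
z = (z1 − z2)/SE = (0.950479 − 0.829114) / 0.350952 = 0.121365 / 0.350952 = 0.346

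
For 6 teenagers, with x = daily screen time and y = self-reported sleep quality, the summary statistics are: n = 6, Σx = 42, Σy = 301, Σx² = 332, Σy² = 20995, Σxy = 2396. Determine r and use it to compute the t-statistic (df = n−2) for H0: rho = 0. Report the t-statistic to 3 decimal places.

S_xy = nΣxy − ΣxΣy = 6·2396 − 42·301 = 14376 − 12642 = 1734
S_xx = nΣx² − (Σx)² = 6·332 − 42² = 1992 − 1764 = 228
S_yy = nΣy² − (Σy)² = 6·20995 − 301² = 125970 − 90601 = 35369
r = S_xy / √(S_xx·S_yy) = 1734 / √(228·35369) = 1734 / √8064132 = 1734 / 2839.7415 = 0.6106
t = r·√(n−2)/√(1−r²) = 0.6106·√4 / √(1−0.372832) = 1.221200 / 0.791939 = 1.542

1.542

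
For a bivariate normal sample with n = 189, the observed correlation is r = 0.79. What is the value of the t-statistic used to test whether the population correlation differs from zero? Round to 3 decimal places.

t = r·√(n−2) / √(1−r²) with r = 0.79, n = 189
  = 0.79·√187 / √(1 − 0.6241)
  = 0.79·13.674794 / 0.613107
  = 10.803087 / 0.613107 = 17.620

17.620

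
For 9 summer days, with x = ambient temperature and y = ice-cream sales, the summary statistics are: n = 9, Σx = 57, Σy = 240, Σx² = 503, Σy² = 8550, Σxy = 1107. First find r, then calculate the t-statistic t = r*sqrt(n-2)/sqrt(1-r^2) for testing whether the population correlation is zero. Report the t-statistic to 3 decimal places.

S_xy = nΣxy − ΣxΣy = 9·1107 − 57·240 = 9963 − 13680 = -3717
S_xx = nΣx² − (Σx)² = 9·503 − 57² = 4527 − 3249 = 1278
S_yy = nΣy² − (Σy)² = 9·8550 − 240² = 76950 − 57600 = 19350
r = S_xy / √(S_xx·S_yy) = -3717 / √(1278·19350) = -3717 / √24729300 = -3717 / 4972.8563 = -0.7475
t = r·√(n−2)/√(1−r²) = -0.7475·√7 / √(1−0.558756) = -1.977699 / 0.664262 = -2.977

-2.977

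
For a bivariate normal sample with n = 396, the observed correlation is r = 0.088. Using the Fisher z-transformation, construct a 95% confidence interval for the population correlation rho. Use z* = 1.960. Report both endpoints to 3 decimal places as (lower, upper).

z_r = atanh(0.088) = 0.088228;  SE = 1/√(n−3) = 1/√393 = 0.050443
z-limits: 0.088228 ± 1.960·0.050443 = 0.088228 ± 0.098868 = [-0.010640, 0.187096]
ρ-limits: (tanh -0.010640, tanh 0.187096) = (-0.011, 0.185)

(-0.011, 0.185)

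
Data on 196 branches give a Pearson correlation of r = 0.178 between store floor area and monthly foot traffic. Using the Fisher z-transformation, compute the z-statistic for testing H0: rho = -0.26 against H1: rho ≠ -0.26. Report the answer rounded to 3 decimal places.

Fisher z: atanh(0.178) = 0.179916, atanh(-0.26) = -0.266108
z = (z_r − z_0)·√(n−3) = (0.179916 − (-0.266108))·√193 = 0.446024 · 13.892444 = 6.196

6.196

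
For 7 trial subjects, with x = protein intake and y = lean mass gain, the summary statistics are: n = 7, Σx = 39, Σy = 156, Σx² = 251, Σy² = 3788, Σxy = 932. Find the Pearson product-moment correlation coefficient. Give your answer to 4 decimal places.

S_xy = nΣxy − ΣxΣy = 7·932 − 39·156 = 6524 − 6084 = 440
S_xx = nΣx² − (Σx)² = 7·251 − 39² = 1757 − 1521 = 236
S_yy = nΣy² − (Σy)² = 7·3788 − 156² = 26516 − 24336 = 2180
r = S_xy / √(S_xx·S_yy) = 440 / √(236·2180) = 440 / √514480 = 440 / 717.2726 = 0.6134

0.6134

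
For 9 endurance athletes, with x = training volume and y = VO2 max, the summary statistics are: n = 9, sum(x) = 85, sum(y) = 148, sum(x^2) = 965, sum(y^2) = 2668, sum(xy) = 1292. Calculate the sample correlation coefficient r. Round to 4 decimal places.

Numerator: nΣxy − (Σx)(Σy) = 9·1292 − (85)(148) = -952
Denominator: √[(nΣx²−(Σx)²)(nΣy²−(Σy)²)]
  nΣx²−(Σx)² = 9·965 − 7225 = 1460;  nΣy²−(Σy)² = 9·2668 − 21904 = 2108
  √(1460·2108) = √3077680 = 1754.3318
r = -952 / 1754.3318 = -0.5427

-0.5427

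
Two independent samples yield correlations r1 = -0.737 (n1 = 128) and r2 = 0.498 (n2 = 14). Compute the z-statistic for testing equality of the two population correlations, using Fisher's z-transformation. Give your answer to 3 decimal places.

z1 = atanh(-0.737) = -0.943880,  z2 = atanh(0.498) = 0.546643
SE = √(1/(n1−3) + 1/(n2−3)) = √(1/125 + 1/11) = √(0.0080000 + 0.0909091) = √0.0989091 = 0.314498
z = (z1 − z2)/SE = (-0.943880 − 0.546643) / 0.314498 = -1.490523 / 0.314498 = -4.739

-4.739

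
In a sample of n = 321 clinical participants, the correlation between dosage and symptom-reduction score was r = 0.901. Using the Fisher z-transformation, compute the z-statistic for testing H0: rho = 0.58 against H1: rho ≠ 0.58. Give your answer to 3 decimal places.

14.534

Fisher z: atanh(0.901) = 1.477508, atanh(0.58) = 0.662463
z = (z_r − z_0)·√(n−3) = (1.477508 − 0.662463)·√318 = 0.815045 · 17.832555 = 14.534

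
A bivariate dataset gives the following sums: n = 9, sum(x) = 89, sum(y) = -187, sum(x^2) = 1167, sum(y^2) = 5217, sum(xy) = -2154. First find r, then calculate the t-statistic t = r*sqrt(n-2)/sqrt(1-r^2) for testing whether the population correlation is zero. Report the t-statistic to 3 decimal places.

-1.500

S_xy = nΣxy − ΣxΣy = 9·(-2154) − 89·(-187) = -19386 − (-16643) = -2743
S_xx = nΣx² − (Σx)² = 9·1167 − 89² = 10503 − 7921 = 2582
S_yy = nΣy² − (Σy)² = 9·5217 − (-187)² = 46953 − 34969 = 11984
r = S_xy / √(S_xx·S_yy) = -2743 / √(2582·11984) = -2743 / √30942688 = -2743 / 5562.6152 = -0.4931
t = r·√(n−2)/√(1−r²) = -0.4931·√7 / √(1−0.243148) = -1.304620 / 0.869972 = -1.500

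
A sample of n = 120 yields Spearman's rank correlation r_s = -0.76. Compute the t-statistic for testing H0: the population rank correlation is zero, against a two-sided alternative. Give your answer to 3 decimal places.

1 − r_s² = 1 − 0.5776 = 0.4224;  √(1−r_s²) = 0.649923
√(n−2) = √118 = 10.862780
t = r_s·√(n−2)/√(1−r_s²) = -0.76 · 10.862780 / 0.649923 = -12.703

-12.703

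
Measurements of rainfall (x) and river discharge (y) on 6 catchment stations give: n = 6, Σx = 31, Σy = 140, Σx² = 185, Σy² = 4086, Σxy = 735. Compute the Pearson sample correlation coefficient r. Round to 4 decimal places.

S_xy = nΣxy − ΣxΣy = 6·735 − 31·140 = 4410 − 4340 = 70
S_xx = nΣx² − (Σx)² = 6·185 − 31² = 1110 − 961 = 149
S_yy = nΣy² − (Σy)² = 6·4086 − 140² = 24516 − 19600 = 4916
r = S_xy / √(S_xx·S_yy) = 70 / √(149·4916) = 70 / √732484 = 70 / 855.8528 = 0.0818

0.0818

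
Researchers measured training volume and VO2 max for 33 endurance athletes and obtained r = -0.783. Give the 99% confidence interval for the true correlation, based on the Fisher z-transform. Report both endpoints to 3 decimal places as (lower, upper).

Fisher z: z_r = atanh(r) = ½·ln((1+(-0.783))/(1−(-0.783))) = -1.053078
SE(z) = 1/√(n−3) = 1/√30 = 0.182574
99% ⇒ z* = 2.576; margin = 2.576·0.182574 = 0.470311
CI on z-scale: (-1.523389, -0.582767)
Back-transform: tanh(-1.523389) = -0.909286, tanh(-0.582767) = -0.524674

(-0.909, -0.525)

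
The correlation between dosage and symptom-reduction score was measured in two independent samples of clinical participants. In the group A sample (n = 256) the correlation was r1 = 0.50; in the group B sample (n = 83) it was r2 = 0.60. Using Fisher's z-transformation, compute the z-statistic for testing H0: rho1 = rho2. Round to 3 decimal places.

z1 = atanh(0.50) = 0.549306,  z2 = atanh(0.60) = 0.693147
SE = √(1/(n1−3) + 1/(n2−3)) = √(1/253 + 1/80) = √(0.0039526 + 0.0125000) = √0.0164526 = 0.128268
z = (z1 − z2)/SE = (0.549306 − 0.693147) / 0.128268 = -0.143841 / 0.128268 = -1.121

-1.121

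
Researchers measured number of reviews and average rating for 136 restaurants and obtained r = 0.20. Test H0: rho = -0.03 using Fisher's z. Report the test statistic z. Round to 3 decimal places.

2.684

Fisher z: atanh(0.20) = 0.202733, atanh(-0.03) = -0.030009
z = (z_r − z_0)·√(n−3) = (0.202733 − (-0.030009))·√133 = 0.232742 · 11.532563 = 2.684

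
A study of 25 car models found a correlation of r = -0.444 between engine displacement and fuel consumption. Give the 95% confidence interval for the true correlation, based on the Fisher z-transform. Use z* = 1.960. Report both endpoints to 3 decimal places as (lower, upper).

(-0.714, -0.059)

z_r = atanh(-0.444) = -0.477202;  SE = 1/√(n−3) = 1/√22 = 0.213201
z-limits: -0.477202 ± 1.960·0.213201 = -0.477202 ± 0.417874 = [-0.895076, -0.059328]
ρ-limits: (tanh -0.895076, tanh -0.059328) = (-0.714, -0.059)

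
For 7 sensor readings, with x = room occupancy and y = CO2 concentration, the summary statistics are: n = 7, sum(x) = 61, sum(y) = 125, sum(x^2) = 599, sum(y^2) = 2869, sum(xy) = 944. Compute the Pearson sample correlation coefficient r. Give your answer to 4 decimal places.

S_xy = nΣxy − ΣxΣy = 7·944 − 61·125 = 6608 − 7625 = -1017
S_xx = nΣx² − (Σx)² = 7·599 − 61² = 4193 − 3721 = 472
S_yy = nΣy² − (Σy)² = 7·2869 − 125² = 20083 − 15625 = 4458
r = S_xy / √(S_xx·S_yy) = -1017 / √(472·4458) = -1017 / √2104176 = -1017 / 1450.5778 = -0.7011

-0.7011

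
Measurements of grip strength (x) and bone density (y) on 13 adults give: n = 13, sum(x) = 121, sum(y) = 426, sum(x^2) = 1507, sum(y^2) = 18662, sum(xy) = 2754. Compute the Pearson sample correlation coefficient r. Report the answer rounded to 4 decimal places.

Numerator: nΣxy − (Σx)(Σy) = 13·2754 − (121)(426) = -15744
Denominator: √[(nΣx²−(Σx)²)(nΣy²−(Σy)²)]
  nΣx²−(Σx)² = 13·1507 − 14641 = 4950;  nΣy²−(Σy)² = 13·18662 − 181476 = 61130
  √(4950·61130) = √302593500 = 17395.2149
r = -15744 / 17395.2149 = -0.9051

-0.9051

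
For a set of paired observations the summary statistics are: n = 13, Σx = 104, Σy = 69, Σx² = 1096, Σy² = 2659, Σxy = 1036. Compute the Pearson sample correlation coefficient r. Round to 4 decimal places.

S_xy = nΣxy − ΣxΣy = 13·1036 − 104·69 = 13468 − 7176 = 6292
S_xx = nΣx² − (Σx)² = 13·1096 − 104² = 14248 − 10816 = 3432
S_yy = nΣy² − (Σy)² = 13·2659 − 69² = 34567 − 4761 = 29806
r = S_xy / √(S_xx·S_yy) = 6292 / √(3432·29806) = 6292 / √102294192 = 6292 / 10114.0591 = 0.6221

0.6221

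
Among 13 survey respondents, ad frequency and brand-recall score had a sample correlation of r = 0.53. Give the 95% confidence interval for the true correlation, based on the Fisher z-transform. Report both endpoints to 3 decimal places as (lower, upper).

Fisher z: z_r = atanh(r) = ½·ln((1+0.53)/(1−0.53)) = 0.590145
SE(z) = 1/√(n−3) = 1/√10 = 0.316228
95% ⇒ z* = 1.960; margin = 1.960·0.316228 = 0.619807
CI on z-scale: (-0.029662, 1.209952)
Back-transform: tanh(-0.029662) = -0.029653, tanh(1.209952) = 0.836665

(-0.030, 0.837)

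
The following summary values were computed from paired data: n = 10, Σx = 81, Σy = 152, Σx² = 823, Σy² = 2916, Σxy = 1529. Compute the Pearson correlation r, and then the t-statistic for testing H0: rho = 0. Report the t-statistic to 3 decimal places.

7.567

Numerator: nΣxy − (Σx)(Σy) = 10·1529 − (81)(152) = 2978
Denominator: √[(nΣx²−(Σx)²)(nΣy²−(Σy)²)]
  nΣx²−(Σx)² = 10·823 − 6561 = 1669;  nΣy²−(Σy)² = 10·2916 − 23104 = 6056
  √(1669·6056) = √10107464 = 3179.2238
r = 2978 / 3179.2238 = 0.9367
t = r·√(n−2)/√(1−r²) = 0.9367·√8 / √(1−0.877407) = 2.649388 / 0.350133 = 7.567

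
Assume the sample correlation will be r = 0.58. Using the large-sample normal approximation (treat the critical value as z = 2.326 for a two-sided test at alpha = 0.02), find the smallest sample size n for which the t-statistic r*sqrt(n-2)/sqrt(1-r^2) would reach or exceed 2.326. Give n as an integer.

13

r√(n−2)/√(1−r²) ≥ 2.326  ⇔  n−2 ≥ (2.326)²·(1−r²)/r²
(1−r²)/r² = (1−0.3364)/0.3364 = 1.9727
n ≥ 2 + 5.410276·1.9727 = 2 + 10.6729 = 12.6729
⌈12.6729⌉ = 13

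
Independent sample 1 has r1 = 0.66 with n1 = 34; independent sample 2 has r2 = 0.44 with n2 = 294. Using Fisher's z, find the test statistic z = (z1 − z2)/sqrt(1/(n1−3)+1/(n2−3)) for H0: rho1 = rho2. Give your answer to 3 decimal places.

Fisher z-transforms: z1 = atanh(0.66) = 0.792814, z2 = atanh(0.44) = 0.472231; difference d = 0.320583
Var(d) = 1/31 + 1/291 = 0.0322581 + 0.0034364 = 0.0356945
z = d/√Var(d) = 0.320583 / √0.0356945 = 0.320583 / 0.188930 = 1.697

1.697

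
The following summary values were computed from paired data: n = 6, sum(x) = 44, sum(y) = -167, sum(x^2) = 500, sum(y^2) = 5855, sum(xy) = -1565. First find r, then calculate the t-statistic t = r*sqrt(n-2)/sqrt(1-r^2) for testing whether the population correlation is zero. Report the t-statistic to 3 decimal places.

S_xy = nΣxy − ΣxΣy = 6·(-1565) − 44·(-167) = -9390 − (-7348) = -2042
S_xx = nΣx² − (Σx)² = 6·500 − 44² = 3000 − 1936 = 1064
S_yy = nΣy² − (Σy)² = 6·5855 − (-167)² = 35130 − 27889 = 7241
r = S_xy / √(S_xx·S_yy) = -2042 / √(1064·7241) = -2042 / √7704424 = -2042 / 2775.6844 = -0.7357
t = r·√(n−2)/√(1−r²) = -0.7357·√4 / √(1−0.541254) = -1.471400 / 0.677308 = -2.172

-2.172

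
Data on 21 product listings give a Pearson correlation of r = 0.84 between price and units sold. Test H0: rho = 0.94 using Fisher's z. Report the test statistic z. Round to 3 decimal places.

-2.193

z_r = atanh(0.84) = 1.221174,  z_0 = atanh(0.94) = 1.738049
SE = 1/√(n−3) = 1/√18 = 0.235702
z = (z_r − z_0)/SE = (1.221174 − 1.738049) / 0.235702 = -0.516875 / 0.235702 = -2.193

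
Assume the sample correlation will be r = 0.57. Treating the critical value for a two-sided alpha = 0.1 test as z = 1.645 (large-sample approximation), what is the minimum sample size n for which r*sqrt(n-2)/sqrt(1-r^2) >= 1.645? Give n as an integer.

8

Need r·√(n−2)/√(1−r²) ≥ 1.645
√(n−2) ≥ 1.645·√(1−0.3249) / 0.57 = 1.645·0.821645 / 0.57 = 2.3712
n−2 ≥ 5.6226  ⇒  n ≥ 7.6226
Smallest integer n = 8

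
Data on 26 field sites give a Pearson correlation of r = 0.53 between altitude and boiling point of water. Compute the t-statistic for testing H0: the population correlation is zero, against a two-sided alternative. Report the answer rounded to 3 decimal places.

3.062

1 − r² = 1 − 0.2809 = 0.7191;  √(1−r²) = 0.847998
√(n−2) = √24 = 4.898979
t = r·√(n−2)/√(1−r²) = 0.53 · 4.898979 / 0.847998 = 3.062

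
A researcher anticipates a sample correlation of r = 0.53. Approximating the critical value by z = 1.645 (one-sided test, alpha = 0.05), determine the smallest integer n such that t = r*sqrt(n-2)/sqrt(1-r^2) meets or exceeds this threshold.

9

Need r·√(n−2)/√(1−r²) ≥ 1.645
√(n−2) ≥ 1.645·√(1−0.2809) / 0.53 = 1.645·0.847998 / 0.53 = 2.6320
n−2 ≥ 6.9274  ⇒  n ≥ 8.9274
Smallest integer n = 9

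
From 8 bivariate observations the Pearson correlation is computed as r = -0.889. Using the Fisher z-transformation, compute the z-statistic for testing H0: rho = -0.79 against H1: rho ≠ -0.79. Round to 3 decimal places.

z_r = atanh(-0.889) = -1.417136,  z_0 = atanh(-0.79) = -1.071432
SE = 1/√(n−3) = 1/√5 = 0.447214
z = (z_r − z_0)/SE = (-1.417136 − (-1.071432)) / 0.447214 = -0.345704 / 0.447214 = -0.773

-0.773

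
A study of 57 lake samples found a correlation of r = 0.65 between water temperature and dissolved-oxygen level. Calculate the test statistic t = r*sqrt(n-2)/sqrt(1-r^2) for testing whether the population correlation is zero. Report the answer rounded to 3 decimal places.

t = r·√(n−2) / √(1−r²) with r = 0.65, n = 57
  = 0.65·√55 / √(1 − 0.4225)
  = 0.65·7.416198 / 0.759934
  = 4.820529 / 0.759934 = 6.343

6.343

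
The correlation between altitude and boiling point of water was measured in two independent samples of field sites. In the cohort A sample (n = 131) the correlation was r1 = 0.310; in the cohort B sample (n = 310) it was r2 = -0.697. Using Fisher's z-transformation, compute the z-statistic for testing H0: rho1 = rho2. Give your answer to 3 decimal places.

11.234

z1 = atanh(0.310) = 0.320545,  z2 = atanh(-0.697) = -0.861442
SE = √(1/(n1−3) + 1/(n2−3)) = √(1/128 + 1/307) = √(0.0078125 + 0.0032573) = √0.0110698 = 0.105213
z = (z1 − z2)/SE = (0.320545 − (-0.861442)) / 0.105213 = 1.181987 / 0.105213 = 11.234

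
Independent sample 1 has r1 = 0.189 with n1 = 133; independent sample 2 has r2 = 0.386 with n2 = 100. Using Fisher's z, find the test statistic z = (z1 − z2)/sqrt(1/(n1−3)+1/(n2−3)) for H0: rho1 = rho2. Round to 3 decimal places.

-1.608

Fisher z-transforms: z1 = atanh(0.189) = 0.191300, z2 = atanh(0.386) = 0.407091; difference d = -0.215791
Var(d) = 1/130 + 1/97 = 0.0076923 + 0.0103093 = 0.0180016
z = d/√Var(d) = -0.215791 / √0.0180016 = -0.215791 / 0.134170 = -1.608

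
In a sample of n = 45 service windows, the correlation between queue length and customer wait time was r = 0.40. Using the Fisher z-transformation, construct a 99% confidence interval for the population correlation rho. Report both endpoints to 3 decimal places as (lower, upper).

(0.026, 0.676)

z_r = atanh(0.40) = 0.423649;  SE = 1/√(n−3) = 1/√42 = 0.154303
z-limits: 0.423649 ± 2.576·0.154303 = 0.423649 ± 0.397485 = [0.026164, 0.821134]
ρ-limits: (tanh 0.026164, tanh 0.821134) = (0.026, 0.676)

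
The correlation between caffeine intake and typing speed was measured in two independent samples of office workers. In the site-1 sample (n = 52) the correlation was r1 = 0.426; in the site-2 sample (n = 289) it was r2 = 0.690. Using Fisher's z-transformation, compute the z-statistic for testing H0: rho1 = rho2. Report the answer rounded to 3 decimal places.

-2.542

z1 = atanh(0.426) = 0.455000,  z2 = atanh(0.690) = 0.847956
SE = √(1/(n1−3) + 1/(n2−3)) = √(1/49 + 1/286) = √(0.0204082 + 0.0034965) = √0.0239047 = 0.154611
z = (z1 − z2)/SE = (0.455000 − 0.847956) / 0.154611 = -0.392956 / 0.154611 = -2.542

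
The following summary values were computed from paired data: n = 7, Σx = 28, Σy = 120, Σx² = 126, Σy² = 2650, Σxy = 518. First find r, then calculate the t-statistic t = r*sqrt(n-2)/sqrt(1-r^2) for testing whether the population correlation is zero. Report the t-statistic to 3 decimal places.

Numerator: nΣxy − (Σx)(Σy) = 7·518 − (28)(120) = 266
Denominator: √[(nΣx²−(Σx)²)(nΣy²−(Σy)²)]
  nΣx²−(Σx)² = 7·126 − 784 = 98;  nΣy²−(Σy)² = 7·2650 − 14400 = 4150
  √(98·4150) = √406700 = 637.7304
r = 266 / 637.7304 = 0.4171
t = r·√(n−2)/√(1−r²) = 0.4171·√5 / √(1−0.173972) = 0.932664 / 0.908861 = 1.026

1.026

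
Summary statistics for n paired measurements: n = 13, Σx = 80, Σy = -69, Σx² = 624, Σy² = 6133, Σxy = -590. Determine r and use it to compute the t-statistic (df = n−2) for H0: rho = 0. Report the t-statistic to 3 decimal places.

Numerator: nΣxy − (Σx)(Σy) = 13·(-590) − (80)(-69) = -2150
Denominator: √[(nΣx²−(Σx)²)(nΣy²−(Σy)²)]
  nΣx²−(Σx)² = 13·624 − 6400 = 1712;  nΣy²−(Σy)² = 13·6133 − 4761 = 74968
  √(1712·74968) = √128345216 = 11328.9548
r = -2150 / 11328.9548 = -0.1898
t = r·√(n−2)/√(1−r²) = -0.1898·√11 / √(1−0.036024) = -0.629495 / 0.981823 = -0.641

-0.641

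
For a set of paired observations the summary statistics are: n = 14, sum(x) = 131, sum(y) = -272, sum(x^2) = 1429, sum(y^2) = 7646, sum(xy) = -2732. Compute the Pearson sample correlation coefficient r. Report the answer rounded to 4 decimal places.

Numerator: nΣxy − (Σx)(Σy) = 14·(-2732) − (131)(-272) = -2616
Denominator: √[(nΣx²−(Σx)²)(nΣy²−(Σy)²)]
  nΣx²−(Σx)² = 14·1429 − 17161 = 2845;  nΣy²−(Σy)² = 14·7646 − 73984 = 33060
  √(2845·33060) = √94055700 = 9698.2318
r = -2616 / 9698.2318 = -0.2697

-0.2697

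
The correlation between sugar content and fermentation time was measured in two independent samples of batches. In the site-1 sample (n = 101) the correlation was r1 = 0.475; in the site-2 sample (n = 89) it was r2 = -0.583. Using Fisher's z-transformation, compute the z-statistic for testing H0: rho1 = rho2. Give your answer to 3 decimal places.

Fisher z-transforms: z1 = atanh(0.475) = 0.516508, z2 = atanh(-0.583) = -0.666995; difference d = 1.183503
Var(d) = 1/98 + 1/86 = 0.0102041 + 0.0116279 = 0.0218320
z = d/√Var(d) = 1.183503 / √0.0218320 = 1.183503 / 0.147757 = 8.010

8.010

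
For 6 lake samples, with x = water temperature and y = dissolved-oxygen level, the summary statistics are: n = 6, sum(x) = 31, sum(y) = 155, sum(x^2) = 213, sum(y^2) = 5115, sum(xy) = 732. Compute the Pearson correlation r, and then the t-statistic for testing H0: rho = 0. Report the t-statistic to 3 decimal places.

-0.593

Numerator: nΣxy − (Σx)(Σy) = 6·732 − (31)(155) = -413
Denominator: √[(nΣx²−(Σx)²)(nΣy²−(Σy)²)]
  nΣx²−(Σx)² = 6·213 − 961 = 317;  nΣy²−(Σy)² = 6·5115 − 24025 = 6665
  √(317·6665) = √2112805 = 1453.5491
r = -413 / 1453.5491 = -0.2841
t = r·√(n−2)/√(1−r²) = -0.2841·√4 / √(1−0.080713) = -0.568200 / 0.958795 = -0.593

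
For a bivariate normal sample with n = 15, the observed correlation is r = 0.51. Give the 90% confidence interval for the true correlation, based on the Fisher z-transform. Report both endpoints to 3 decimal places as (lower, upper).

z_r = atanh(0.51) = 0.562730;  SE = 1/√(n−3) = 1/√12 = 0.288675
z-limits: 0.562730 ± 1.645·0.288675 = 0.562730 ± 0.474870 = [0.087860, 1.037600]
ρ-limits: (tanh 0.087860, tanh 1.037600) = (0.088, 0.777)

(0.088, 0.777)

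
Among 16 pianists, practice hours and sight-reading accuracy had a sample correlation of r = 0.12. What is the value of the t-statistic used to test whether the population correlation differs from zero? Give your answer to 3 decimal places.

1 − r² = 1 − 0.0144 = 0.9856;  √(1−r²) = 0.992774
√(n−2) = √14 = 3.741657
t = r·√(n−2)/√(1−r²) = 0.12 · 3.741657 / 0.992774 = 0.452

0.452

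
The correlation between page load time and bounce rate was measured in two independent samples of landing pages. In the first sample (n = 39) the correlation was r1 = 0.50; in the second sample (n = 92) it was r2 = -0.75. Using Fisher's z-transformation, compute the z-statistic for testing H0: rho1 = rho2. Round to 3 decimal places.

Fisher z-transforms: z1 = atanh(0.50) = 0.549306, z2 = atanh(-0.75) = -0.972955; difference d = 1.522261
Var(d) = 1/36 + 1/89 = 0.0277778 + 0.0112360 = 0.0390138
z = d/√Var(d) = 1.522261 / √0.0390138 = 1.522261 / 0.197519 = 7.707

7.707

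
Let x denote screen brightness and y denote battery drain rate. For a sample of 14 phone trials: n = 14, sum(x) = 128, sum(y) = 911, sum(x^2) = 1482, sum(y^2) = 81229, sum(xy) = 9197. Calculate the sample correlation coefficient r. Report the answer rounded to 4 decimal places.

0.3318

S_xy = nΣxy − ΣxΣy = 14·9197 − 128·911 = 128758 − 116608 = 12150
S_xx = nΣx² − (Σx)² = 14·1482 − 128² = 20748 − 16384 = 4364
S_yy = nΣy² − (Σy)² = 14·81229 − 911² = 1137206 − 829921 = 307285
r = S_xy / √(S_xx·S_yy) = 12150 / √(4364·307285) = 12150 / √1340991740 = 12150 / 36619.5541 = 0.3318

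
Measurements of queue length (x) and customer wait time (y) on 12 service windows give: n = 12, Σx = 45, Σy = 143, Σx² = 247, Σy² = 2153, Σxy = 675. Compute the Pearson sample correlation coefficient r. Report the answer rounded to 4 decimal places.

S_xy = nΣxy − ΣxΣy = 12·675 − 45·143 = 8100 − 6435 = 1665
S_xx = nΣx² − (Σx)² = 12·247 − 45² = 2964 − 2025 = 939
S_yy = nΣy² − (Σy)² = 12·2153 − 143² = 25836 − 20449 = 5387
r = S_xy / √(S_xx·S_yy) = 1665 / √(939·5387) = 1665 / √5058393 = 1665 / 2249.0871 = 0.7403

0.7403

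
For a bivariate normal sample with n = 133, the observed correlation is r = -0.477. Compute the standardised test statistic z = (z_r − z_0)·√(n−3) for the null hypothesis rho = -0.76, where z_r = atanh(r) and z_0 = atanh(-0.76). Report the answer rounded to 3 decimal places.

5.440

z_r = atanh(-0.477) = -0.519093,  z_0 = atanh(-0.76) = -0.996215
SE = 1/√(n−3) = 1/√130 = 0.087706
z = (z_r − z_0)/SE = (-0.519093 − (-0.996215)) / 0.087706 = 0.477122 / 0.087706 = 5.440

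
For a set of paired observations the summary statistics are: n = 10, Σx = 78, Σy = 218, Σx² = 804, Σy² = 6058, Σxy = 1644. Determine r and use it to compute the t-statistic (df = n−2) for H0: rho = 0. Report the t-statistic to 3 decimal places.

-0.318

S_xy = nΣxy − ΣxΣy = 10·1644 − 78·218 = 16440 − 17004 = -564
S_xx = nΣx² − (Σx)² = 10·804 − 78² = 8040 − 6084 = 1956
S_yy = nΣy² − (Σy)² = 10·6058 − 218² = 60580 − 47524 = 13056
r = S_xy / √(S_xx·S_yy) = -564 / √(1956·13056) = -564 / √25537536 = -564 / 5053.4677 = -0.1116
t = r·√(n−2)/√(1−r²) = -0.1116·√8 / √(1−0.012455) = -0.315652 / 0.993753 = -0.318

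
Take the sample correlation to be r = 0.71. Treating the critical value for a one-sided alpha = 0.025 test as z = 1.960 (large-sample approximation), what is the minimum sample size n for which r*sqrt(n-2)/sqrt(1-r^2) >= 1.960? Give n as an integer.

6

Need r·√(n−2)/√(1−r²) ≥ 1.960
√(n−2) ≥ 1.960·√(1−0.5041) / 0.71 = 1.960·0.704202 / 0.71 = 1.9440
n−2 ≥ 3.7791  ⇒  n ≥ 5.7791
Smallest integer n = 6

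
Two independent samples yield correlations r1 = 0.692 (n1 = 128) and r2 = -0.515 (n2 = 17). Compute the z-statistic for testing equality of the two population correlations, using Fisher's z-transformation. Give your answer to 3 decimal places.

Fisher z-transforms: z1 = atanh(0.692) = 0.851783, z2 = atanh(-0.515) = -0.569511; difference d = 1.421294
Var(d) = 1/125 + 1/14 = 0.0080000 + 0.0714286 = 0.0794286
z = d/√Var(d) = 1.421294 / √0.0794286 = 1.421294 / 0.281831 = 5.043

5.043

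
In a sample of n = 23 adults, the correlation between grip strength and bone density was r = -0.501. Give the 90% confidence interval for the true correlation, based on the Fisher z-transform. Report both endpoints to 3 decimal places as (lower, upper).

(-0.725, -0.181)

z_r = atanh(-0.501) = -0.550640;  SE = 1/√(n−3) = 1/√20 = 0.223607
z-limits: -0.550640 ± 1.645·0.223607 = -0.550640 ± 0.367834 = [-0.918474, -0.182806]
ρ-limits: (tanh -0.918474, tanh -0.182806) = (-0.725, -0.181)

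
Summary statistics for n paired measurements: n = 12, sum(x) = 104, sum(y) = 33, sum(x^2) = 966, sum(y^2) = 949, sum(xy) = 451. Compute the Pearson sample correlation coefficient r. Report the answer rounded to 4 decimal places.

0.7004

S_xy = nΣxy − ΣxΣy = 12·451 − 104·33 = 5412 − 3432 = 1980
S_xx = nΣx² − (Σx)² = 12·966 − 104² = 11592 − 10816 = 776
S_yy = nΣy² − (Σy)² = 12·949 − 33² = 11388 − 1089 = 10299
r = S_xy / √(S_xx·S_yy) = 1980 / √(776·10299) = 1980 / √7992024 = 1980 / 2827.0168 = 0.7004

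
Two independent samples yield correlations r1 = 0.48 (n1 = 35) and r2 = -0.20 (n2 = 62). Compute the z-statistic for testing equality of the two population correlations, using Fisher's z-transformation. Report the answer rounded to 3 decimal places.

3.306

Fisher z-transforms: z1 = atanh(0.48) = 0.522984, z2 = atanh(-0.20) = -0.202733; difference d = 0.725717
Var(d) = 1/32 + 1/59 = 0.0312500 + 0.0169492 = 0.0481992
z = d/√Var(d) = 0.725717 / √0.0481992 = 0.725717 / 0.219543 = 3.306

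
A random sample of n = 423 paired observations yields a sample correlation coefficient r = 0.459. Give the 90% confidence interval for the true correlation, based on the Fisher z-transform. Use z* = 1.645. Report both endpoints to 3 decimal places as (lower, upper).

Fisher z: z_r = atanh(r) = ½·ln((1+0.459)/(1−0.459)) = 0.496044
SE(z) = 1/√(n−3) = 1/√420 = 0.048795
90% ⇒ z* = 1.645; margin = 1.645·0.048795 = 0.080268
CI on z-scale: (0.415776, 0.576312)
Back-transform: tanh(0.415776) = 0.393366, tanh(0.576312) = 0.519980

(0.393, 0.520)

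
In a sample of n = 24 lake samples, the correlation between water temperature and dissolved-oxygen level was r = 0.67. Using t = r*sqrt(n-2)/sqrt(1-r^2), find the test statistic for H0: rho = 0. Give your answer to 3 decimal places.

4.233

1 − r² = 1 − 0.4489 = 0.5511;  √(1−r²) = 0.742361
√(n−2) = √22 = 4.690416
t = r·√(n−2)/√(1−r²) = 0.67 · 4.690416 / 0.742361 = 4.233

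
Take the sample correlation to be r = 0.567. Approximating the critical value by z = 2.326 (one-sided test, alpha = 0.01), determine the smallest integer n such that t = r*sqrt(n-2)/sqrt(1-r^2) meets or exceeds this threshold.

14

r√(n−2)/√(1−r²) ≥ 2.326  ⇔  n−2 ≥ (2.326)²·(1−r²)/r²
(1−r²)/r² = (1−0.321489)/0.321489 = 2.1105
n ≥ 2 + 5.410276·2.1105 = 2 + 11.4184 = 13.4184
⌈13.4184⌉ = 14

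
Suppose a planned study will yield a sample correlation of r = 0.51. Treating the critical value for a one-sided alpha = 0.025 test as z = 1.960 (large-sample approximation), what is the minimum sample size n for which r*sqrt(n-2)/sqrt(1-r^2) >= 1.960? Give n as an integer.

13

Need r·√(n−2)/√(1−r²) ≥ 1.960
√(n−2) ≥ 1.960·√(1−0.2601) / 0.51 = 1.960·0.860174 / 0.51 = 3.3058
n−2 ≥ 10.9283  ⇒  n ≥ 12.9283
Smallest integer n = 13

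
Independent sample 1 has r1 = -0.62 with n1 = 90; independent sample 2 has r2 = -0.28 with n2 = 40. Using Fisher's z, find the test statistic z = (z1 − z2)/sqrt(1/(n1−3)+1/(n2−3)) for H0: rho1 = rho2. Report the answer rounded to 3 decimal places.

-2.228

z1 = atanh(-0.62) = -0.725005,  z2 = atanh(-0.28) = -0.287682
SE = √(1/(n1−3) + 1/(n2−3)) = √(1/87 + 1/37) = √(0.0114943 + 0.0270270) = √0.0385213 = 0.196268
z = (z1 − z2)/SE = (-0.725005 − (-0.287682)) / 0.196268 = -0.437323 / 0.196268 = -2.228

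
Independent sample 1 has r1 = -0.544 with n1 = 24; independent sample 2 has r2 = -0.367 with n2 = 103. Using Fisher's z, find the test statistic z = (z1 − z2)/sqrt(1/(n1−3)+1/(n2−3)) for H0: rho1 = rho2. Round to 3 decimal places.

-0.937

z1 = atanh(-0.544) = -0.609819,  z2 = atanh(-0.367) = -0.384952
SE = √(1/(n1−3) + 1/(n2−3)) = √(1/21 + 1/100) = √(0.0476190 + 0.0100000) = √0.0576190 = 0.240040
z = (z1 − z2)/SE = (-0.609819 − (-0.384952)) / 0.240040 = -0.224867 / 0.240040 = -0.937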